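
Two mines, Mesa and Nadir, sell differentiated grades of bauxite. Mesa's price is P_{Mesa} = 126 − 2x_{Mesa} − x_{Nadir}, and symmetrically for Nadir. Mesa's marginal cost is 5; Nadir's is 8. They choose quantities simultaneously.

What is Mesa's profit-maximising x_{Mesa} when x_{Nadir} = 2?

29.75

Mine Mesa's profit: π = x_{Mesa}(126 − 2x_{Mesa} − x_{Nadir}) − 5x_{Mesa}.
∂π/∂x_{Mesa} = 121 − 4x_{Mesa} − x_{Nadir} = 0 ⇒ x_{Mesa} = 30.25 − 0.25x_{Nadir}.
At x_{Nadir} = 2: x_{Mesa} = 30.25 − 0.25·2 = 29.75.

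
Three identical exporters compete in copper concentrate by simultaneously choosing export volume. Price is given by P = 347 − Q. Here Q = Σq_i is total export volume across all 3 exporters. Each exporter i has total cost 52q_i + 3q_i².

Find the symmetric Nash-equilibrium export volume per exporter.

29.5

A representative exporter's profit is π_i = q_i(347 − Q) − 52q_i − 3q_i², with Q = q_i + Σ_{j≠i} q_j.
First-order condition: 295 − 8q_i − Σ_{j≠i} q_j = 0.
Imposing symmetry (q_j = q for all j) turns Σ_{j≠i} q_j into 2q, so 295 = 10q and q = 29.5.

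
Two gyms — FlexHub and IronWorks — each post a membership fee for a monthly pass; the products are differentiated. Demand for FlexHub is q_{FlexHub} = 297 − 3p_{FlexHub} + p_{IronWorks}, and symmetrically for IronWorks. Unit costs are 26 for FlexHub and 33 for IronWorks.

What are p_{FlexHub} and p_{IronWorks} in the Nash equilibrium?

75.6, 78.6

FlexHub's profit: π = (p_{FlexHub} − 26)(297 − 3p_{FlexHub} + p_{IronWorks}).
∂π/∂p_{FlexHub} = 375 − 6p_{FlexHub} + p_{IronWorks} = 0 ⇒ p_{FlexHub} = 62.5 + (1/6)p_{IronWorks}.
Similarly p_{IronWorks} = 66 + (1/6)p_{FlexHub}.
Substituting the second reaction function into the first: p_{FlexHub} = 62.5 + (1/6)(66 + (1/6)p_{FlexHub}), which gives (35/36)p_{FlexHub} = 73.5 ⇒ p_{FlexHub} = 75.6.
Then p_{IronWorks} = 66 + (1/6)·75.6 = 78.6.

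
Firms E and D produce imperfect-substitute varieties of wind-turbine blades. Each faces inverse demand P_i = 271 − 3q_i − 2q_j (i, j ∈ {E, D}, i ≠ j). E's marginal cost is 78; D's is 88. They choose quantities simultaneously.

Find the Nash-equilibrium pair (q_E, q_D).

Firm E's profit: π = q_E(271 − 3q_E − 2q_D) − 78q_E.
∂π/∂q_E = 193 − 6q_E − 2q_D = 0 ⇒ q_E = 193/6 − (1/3)q_D.
Similarly q_D = 30.5 − (1/3)q_E.
Substituting the second reaction function into the first: q_E = 193/6 − (1/3)(30.5 − (1/3)q_E), which gives (8/9)q_E = 22 ⇒ q_E = 24.75.
Then q_D = 30.5 − (1/3)·24.75 = 22.25.

24.75, 22.25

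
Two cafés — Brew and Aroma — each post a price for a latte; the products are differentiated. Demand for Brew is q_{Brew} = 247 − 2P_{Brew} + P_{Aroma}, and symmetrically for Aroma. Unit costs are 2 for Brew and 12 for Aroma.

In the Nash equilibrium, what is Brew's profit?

13778

Brew's profit: π = (P_{Brew} − 2)(247 − 2P_{Brew} + P_{Aroma}).
∂π/∂P_{Brew} = 251 − 4P_{Brew} + P_{Aroma} = 0 ⇒ P_{Brew} = 62.75 + 0.25P_{Aroma}.
Similarly P_{Aroma} = 67.75 + 0.25P_{Brew}.
Substituting the second reaction function into the first: P_{Brew} = 62.75 + 0.25(67.75 + 0.25P_{Brew}), which gives 0.9375P_{Brew} = 79.6875 ⇒ P_{Brew} = 85.
Then P_{Aroma} = 67.75 + 0.25·85 = 89.
q_{Brew} = 247 − 2·85 + 89 = 166.
Profit = (85 − 2)·166 = 13778.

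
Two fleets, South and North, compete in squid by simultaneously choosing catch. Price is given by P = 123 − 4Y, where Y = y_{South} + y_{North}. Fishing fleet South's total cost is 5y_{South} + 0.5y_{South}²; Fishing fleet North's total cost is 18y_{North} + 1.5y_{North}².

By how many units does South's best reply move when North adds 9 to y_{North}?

-4

Fishing fleet South's profit: π = y_{South}(123 − 4(y_{South} + y_{North})) − 5y_{South} − 0.5y_{South}².
∂π/∂y_{South} = 118 − 9y_{South} − 4y_{North} = 0, so y_{South} = 118/9 − (4/9)y_{North}.
The reaction-function slope is −4/9, so a 9-unit rise in y_{North} moves y_{South} by −4/9 × 9 = −4. South's best response falls — the actions are strategic substitutes.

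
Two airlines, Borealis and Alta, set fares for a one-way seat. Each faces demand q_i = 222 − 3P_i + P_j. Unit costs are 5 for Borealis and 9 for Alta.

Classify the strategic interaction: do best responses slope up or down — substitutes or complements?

Borealis's profit: π = (P_{Borealis} − 5)(222 − 3P_{Borealis} + P_{Alta}).
∂π/∂P_{Borealis} = 237 − 6P_{Borealis} + P_{Alta} = 0 ⇒ P_{Borealis} = 39.5 + (1/6)P_{Alta}.
The best-response slope dP_{Borealis}/dP_{Alta} = 1/6 > 0: the reaction function is upward-sloping, so the choices are strategic complements.

strategic complements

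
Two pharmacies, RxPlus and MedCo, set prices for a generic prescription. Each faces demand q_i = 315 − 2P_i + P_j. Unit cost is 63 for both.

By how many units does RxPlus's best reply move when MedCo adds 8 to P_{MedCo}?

RxPlus's profit: π = (P_{RxPlus} − 63)(315 − 2P_{RxPlus} + P_{MedCo}).
∂π/∂P_{RxPlus} = 441 − 4P_{RxPlus} + P_{MedCo} = 0 ⇒ P_{RxPlus} = 110.25 + 0.25P_{MedCo}.
The reaction-function slope is 0.25, so an 8-unit rise in P_{MedCo} moves P_{RxPlus} by 0.25 × 8 = 2. RxPlus's best response rises — the actions are strategic complements.

2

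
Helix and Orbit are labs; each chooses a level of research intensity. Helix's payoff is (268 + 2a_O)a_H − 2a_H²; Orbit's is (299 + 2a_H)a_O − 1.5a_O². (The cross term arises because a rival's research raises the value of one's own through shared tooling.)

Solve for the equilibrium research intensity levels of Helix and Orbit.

175.25, 216.5

Expanding Helix's payoff: 268a_H + 2a_Oa_H − 2a_H².
∂π/∂a_H = 268 + 2a_O − 4a_H = 0, so a_H = 67 + 0.5a_O.
Likewise for Orbit: a_O = 299/3 + (2/3)a_H.
Solving the two reaction functions simultaneously: (1 − (0.5)(2/3))a_H = 67 + 0.5·(299/3), so (2/3)a_H = 701/6 and a_H = 175.25.
Then a_O = 299/3 + (2/3)·175.25 = 216.5.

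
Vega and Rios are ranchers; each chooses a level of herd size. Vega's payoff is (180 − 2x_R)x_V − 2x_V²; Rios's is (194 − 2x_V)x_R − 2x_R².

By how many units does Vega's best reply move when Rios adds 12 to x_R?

-6

Expanding Vega's payoff: 180x_V − 2x_Rx_V − 2x_V².
∂π/∂x_V = 180 − 2x_R − 4x_V = 0, so x_V = 45 − 0.5x_R.
The reaction-function slope is −0.5, so a 12-unit rise in x_R moves x_V by −0.5 × 12 = −6. Vega's best response falls — the actions are strategic substitutes.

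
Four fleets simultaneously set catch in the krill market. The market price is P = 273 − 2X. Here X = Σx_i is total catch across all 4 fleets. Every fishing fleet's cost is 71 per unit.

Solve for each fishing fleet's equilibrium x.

A representative fishing fleet's profit is π_i = x_i(273 − 2X) − 71x_i, with X = x_i + Σ_{j≠i} x_j.
First-order condition: 202 − 4x_i − 2Σ_{j≠i} x_j = 0.
Imposing symmetry (x_j = x for all j) turns Σ_{j≠i} x_j into 3x, so 202 = 10x and x = 20.2.

20.2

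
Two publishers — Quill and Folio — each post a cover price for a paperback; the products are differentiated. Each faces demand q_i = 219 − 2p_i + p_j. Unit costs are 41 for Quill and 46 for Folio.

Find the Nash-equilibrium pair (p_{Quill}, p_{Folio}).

Quill's profit: π = (p_{Quill} − 41)(219 − 2p_{Quill} + p_{Folio}).
∂π/∂p_{Quill} = 301 − 4p_{Quill} + p_{Folio} = 0 ⇒ p_{Quill} = 75.25 + 0.25p_{Folio}.
Similarly p_{Folio} = 77.75 + 0.25p_{Quill}.
Plugging p_{Folio} into Quill's best response: p_{Quill} = 75.25 + 0.25(77.75 + 0.25p_{Quill}) ⇒ 0.9375p_{Quill} = 94.6875, so p_{Quill} = 101.
Then p_{Folio} = 77.75 + 0.25·101 = 103.

101, 103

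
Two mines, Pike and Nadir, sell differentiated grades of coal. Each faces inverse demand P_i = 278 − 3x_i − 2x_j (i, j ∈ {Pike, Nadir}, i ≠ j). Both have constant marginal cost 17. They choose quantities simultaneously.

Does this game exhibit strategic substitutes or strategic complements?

strategic substitutes

Mine Pike's profit: π = x_{Pike}(278 − 3x_{Pike} − 2x_{Nadir}) − 17x_{Pike}.
∂π/∂x_{Pike} = 261 − 6x_{Pike} − 2x_{Nadir} = 0 ⇒ x_{Pike} = 43.5 − (1/3)x_{Nadir}.
The best-response slope dx_{Pike}/dx_{Nadir} = −1/3 < 0: the reaction function is downward-sloping, so the choices are strategic substitutes.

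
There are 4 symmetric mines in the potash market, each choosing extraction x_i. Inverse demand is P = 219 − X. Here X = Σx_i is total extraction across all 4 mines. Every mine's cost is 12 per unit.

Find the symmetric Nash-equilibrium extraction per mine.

41.4

A representative mine's profit is π_i = x_i(219 − X) − 12x_i, with X = x_i + Σ_{j≠i} x_j.
First-order condition: 207 − 2x_i − Σ_{j≠i} x_j = 0.
In a symmetric equilibrium every mine chooses the same x, so Σ_{j≠i} x_j = 3x. The condition becomes 207 − 5x = 0, giving x = 207/5 = 41.4.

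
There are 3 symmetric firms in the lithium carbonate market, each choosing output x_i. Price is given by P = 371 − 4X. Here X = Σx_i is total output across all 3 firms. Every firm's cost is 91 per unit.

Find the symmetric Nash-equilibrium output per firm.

17.5

A representative firm's profit is π_i = x_i(371 − 4X) − 91x_i, with X = x_i + Σ_{j≠i} x_j.
First-order condition: 280 − 8x_i − 4Σ_{j≠i} x_j = 0.
Imposing symmetry (x_j = x for all j) turns Σ_{j≠i} x_j into 2x, so 280 = 16x and x = 17.5.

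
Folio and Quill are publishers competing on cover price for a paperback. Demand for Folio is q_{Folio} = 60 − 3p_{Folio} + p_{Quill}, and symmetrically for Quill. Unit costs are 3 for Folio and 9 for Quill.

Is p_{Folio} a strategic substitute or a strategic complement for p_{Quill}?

strategic complements

Folio's profit: π = (p_{Folio} − 3)(60 − 3p_{Folio} + p_{Quill}).
∂π/∂p_{Folio} = 69 − 6p_{Folio} + p_{Quill} = 0 ⇒ p_{Folio} = 11.5 + (1/6)p_{Quill}.
The best-response slope dp_{Folio}/dp_{Quill} = 1/6 > 0: the reaction function is upward-sloping, so the choices are strategic complements.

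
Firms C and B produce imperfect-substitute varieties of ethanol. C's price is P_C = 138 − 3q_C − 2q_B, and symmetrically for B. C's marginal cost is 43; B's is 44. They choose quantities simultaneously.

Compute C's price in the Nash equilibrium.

Firm C's profit: π = q_C(138 − 3q_C − 2q_B) − 43q_C.
∂π/∂q_C = 95 − 6q_C − 2q_B = 0 ⇒ q_C = 95/6 − (1/3)q_B.
Similarly q_B = 47/3 − (1/3)q_C.
Substituting the second reaction function into the first: q_C = 95/6 − (1/3)(47/3 − (1/3)q_C), which gives (8/9)q_C = 191/18 ⇒ q_C = 11.9375.
Then q_B = 47/3 − (1/3)·11.9375 = 11.6875.
P_C = 138 − 3·11.9375 − 2·11.6875 = 78.8125.

78.8125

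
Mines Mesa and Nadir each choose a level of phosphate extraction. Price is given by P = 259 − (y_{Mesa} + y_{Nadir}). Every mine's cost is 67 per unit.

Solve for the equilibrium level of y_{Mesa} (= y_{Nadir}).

Mine Mesa's profit: π = y_{Mesa}(259 − (y_{Mesa} + y_{Nadir})) − 67y_{Mesa}.
∂π/∂y_{Mesa} = 192 − 2y_{Mesa} − y_{Nadir} = 0, so y_{Mesa} = 96 − 0.5y_{Nadir}.
Setting y_{Mesa} = y_{Nadir} in the reaction function: y_{Mesa} = 96 − 0.5y_{Mesa}, so y_{Mesa} = 96 / 1.5 = 64.

64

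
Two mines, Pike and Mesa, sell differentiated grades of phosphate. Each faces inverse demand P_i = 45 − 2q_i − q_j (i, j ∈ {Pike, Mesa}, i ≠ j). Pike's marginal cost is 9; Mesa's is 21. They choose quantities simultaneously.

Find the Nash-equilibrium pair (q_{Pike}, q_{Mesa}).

Mine Pike's profit: π = q_{Pike}(45 − 2q_{Pike} − q_{Mesa}) − 9q_{Pike}.
∂π/∂q_{Pike} = 36 − 4q_{Pike} − q_{Mesa} = 0 ⇒ q_{Pike} = 9 − 0.25q_{Mesa}.
Similarly q_{Mesa} = 6 − 0.25q_{Pike}.
Solving the two reaction functions simultaneously: (1 − (−0.25)(−0.25))q_{Pike} = 9 − 0.25·6, so 0.9375q_{Pike} = 7.5 and q_{Pike} = 8.
Then q_{Mesa} = 6 − 0.25·8 = 4.

8, 4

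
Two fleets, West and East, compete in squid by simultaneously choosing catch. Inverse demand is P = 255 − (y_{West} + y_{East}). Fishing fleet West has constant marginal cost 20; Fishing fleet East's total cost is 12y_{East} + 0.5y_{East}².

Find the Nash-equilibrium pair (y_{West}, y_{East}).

92.4, 50.2

Fishing fleet West's profit: π = y_{West}(255 − (y_{West} + y_{East})) − 20y_{West}.
∂π/∂y_{West} = 235 − 2y_{West} − y_{East} = 0, so y_{West} = 117.5 − 0.5y_{East}.
For East: ∂π/∂y_{East} = 243 − 3y_{East} − y_{West} = 0 ⇒ y_{East} = 81 − (1/3)y_{West}.
Plugging y_{East} into West's best response: y_{West} = 117.5 − 0.5(81 − (1/3)y_{West}) ⇒ (5/6)y_{West} = 77, so y_{West} = 92.4.
Then y_{East} = 81 − (1/3)·92.4 = 50.2.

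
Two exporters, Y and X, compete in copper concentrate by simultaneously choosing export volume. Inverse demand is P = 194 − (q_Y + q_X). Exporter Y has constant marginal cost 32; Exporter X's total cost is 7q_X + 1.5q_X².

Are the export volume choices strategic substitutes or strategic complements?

Exporter Y's profit: π = q_Y(194 − (q_Y + q_X)) − 32q_Y.
∂π/∂q_Y = 162 − 2q_Y − q_X = 0, so q_Y = 81 − 0.5q_X.
The best-response slope dq_Y/dq_X = −0.5 < 0: the reaction function is downward-sloping, so the choices are strategic substitutes.

strategic substitutes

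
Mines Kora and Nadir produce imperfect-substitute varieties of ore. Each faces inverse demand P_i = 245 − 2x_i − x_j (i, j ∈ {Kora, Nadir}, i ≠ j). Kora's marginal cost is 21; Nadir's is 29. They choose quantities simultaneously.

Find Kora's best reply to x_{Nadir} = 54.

Mine Kora's profit: π = x_{Kora}(245 − 2x_{Kora} − x_{Nadir}) − 21x_{Kora}.
∂π/∂x_{Kora} = 224 − 4x_{Kora} − x_{Nadir} = 0 ⇒ x_{Kora} = 56 − 0.25x_{Nadir}.
At x_{Nadir} = 54: x_{Kora} = 56 − 0.25·54 = 42.5.

42.5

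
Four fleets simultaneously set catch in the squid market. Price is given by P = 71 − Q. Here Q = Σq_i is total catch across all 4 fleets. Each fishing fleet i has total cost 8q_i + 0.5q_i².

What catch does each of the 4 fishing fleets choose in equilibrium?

10.5

A representative fishing fleet's profit is π_i = q_i(71 − Q) − 8q_i − 0.5q_i², with Q = q_i + Σ_{j≠i} q_j.
First-order condition: 63 − 3q_i − Σ_{j≠i} q_j = 0.
In a symmetric equilibrium every fishing fleet chooses the same q, so Σ_{j≠i} q_j = 3q. The condition becomes 63 − 6q = 0, giving q = 63/6 = 10.5.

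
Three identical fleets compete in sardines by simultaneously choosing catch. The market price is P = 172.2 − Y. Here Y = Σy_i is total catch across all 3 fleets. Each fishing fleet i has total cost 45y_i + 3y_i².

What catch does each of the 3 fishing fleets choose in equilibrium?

12.72

A representative fishing fleet's profit is π_i = y_i(172.2 − Y) − 45y_i − 3y_i², with Y = y_i + Σ_{j≠i} y_j.
First-order condition: 127.2 − 8y_i − Σ_{j≠i} y_j = 0.
With identical fishing fleets, set every y_j = y: then 127.2 − 8y − 2y = 0, i.e. y = 127.2/10 = 12.72.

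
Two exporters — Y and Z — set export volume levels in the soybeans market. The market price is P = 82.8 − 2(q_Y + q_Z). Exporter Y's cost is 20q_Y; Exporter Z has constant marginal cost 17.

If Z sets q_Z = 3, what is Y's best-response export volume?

Exporter Y's profit: π = q_Y(82.8 − 2(q_Y + q_Z)) − 20q_Y.
∂π/∂q_Y = 62.8 − 4q_Y − 2q_Z = 0, so q_Y = 15.7 − 0.5q_Z.
At q_Z = 3: q_Y = 15.7 − 0.5·3 = 14.2.

14.2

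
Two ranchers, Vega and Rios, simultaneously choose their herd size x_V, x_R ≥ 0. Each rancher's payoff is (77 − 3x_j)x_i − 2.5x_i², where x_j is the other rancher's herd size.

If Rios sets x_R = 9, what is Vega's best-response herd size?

Vega's payoff is (77 − 3x_R)x_V − 2.5x_V².
∂π/∂x_V = 77 − 3x_R − 5x_V = 0, so x_V = 15.4 − 0.6x_R.
At x_R = 9: x_V = 15.4 − 0.6·9 = 10.

10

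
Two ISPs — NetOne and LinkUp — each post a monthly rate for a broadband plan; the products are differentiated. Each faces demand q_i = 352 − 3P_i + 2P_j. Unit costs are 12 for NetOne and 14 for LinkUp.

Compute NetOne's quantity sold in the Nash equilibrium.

NetOne's profit: π = (P_{NetOne} − 12)(352 − 3P_{NetOne} + 2P_{LinkUp}).
∂π/∂P_{NetOne} = 388 − 6P_{NetOne} + 2P_{LinkUp} = 0 ⇒ P_{NetOne} = 194/3 + (1/3)P_{LinkUp}.
Similarly P_{LinkUp} = 197/3 + (1/3)P_{NetOne}.
Solving the two reaction functions simultaneously: (1 − (1/3)(1/3))P_{NetOne} = 194/3 + (1/3)·(197/3), so (8/9)P_{NetOne} = 779/9 and P_{NetOne} = 97.375.
Then P_{LinkUp} = 197/3 + (1/3)·97.375 = 98.125.
q_{NetOne} = 352 − 3·97.375 + 2·98.125 = 256.125.

256.125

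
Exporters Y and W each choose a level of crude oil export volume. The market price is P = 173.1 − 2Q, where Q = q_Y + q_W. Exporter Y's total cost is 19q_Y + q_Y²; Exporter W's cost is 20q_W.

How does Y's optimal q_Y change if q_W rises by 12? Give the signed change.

Exporter Y's profit: π = q_Y(173.1 − 2(q_Y + q_W)) − 19q_Y − q_Y².
∂π/∂q_Y = 154.1 − 6q_Y − 2q_W = 0, so q_Y = 1541/60 − (1/3)q_W.
The reaction-function slope is −1/3, so a 12-unit rise in q_W moves q_Y by −1/3 × 12 = −4. Y's best response falls — the actions are strategic substitutes.

-4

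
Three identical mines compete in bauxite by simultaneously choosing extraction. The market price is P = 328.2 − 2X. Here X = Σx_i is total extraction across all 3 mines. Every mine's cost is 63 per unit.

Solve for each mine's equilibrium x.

A representative mine's profit is π_i = x_i(328.2 − 2X) − 63x_i, with X = x_i + Σ_{j≠i} x_j.
First-order condition: 265.2 − 4x_i − 2Σ_{j≠i} x_j = 0.
With identical mines, set every x_j = x: then 265.2 − 4x − 4x = 0, i.e. x = 265.2/8 = 33.15.

33.15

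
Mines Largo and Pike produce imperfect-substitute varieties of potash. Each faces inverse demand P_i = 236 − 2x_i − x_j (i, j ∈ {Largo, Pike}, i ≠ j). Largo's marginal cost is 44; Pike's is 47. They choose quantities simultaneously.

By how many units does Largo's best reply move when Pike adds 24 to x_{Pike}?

-6

Mine Largo's profit: π = x_{Largo}(236 − 2x_{Largo} − x_{Pike}) − 44x_{Largo}.
∂π/∂x_{Largo} = 192 − 4x_{Largo} − x_{Pike} = 0 ⇒ x_{Largo} = 48 − 0.25x_{Pike}.
The reaction-function slope is −0.25, so a 24-unit rise in x_{Pike} moves x_{Largo} by −0.25 × 24 = −6. Largo's best response falls — the actions are strategic substitutes.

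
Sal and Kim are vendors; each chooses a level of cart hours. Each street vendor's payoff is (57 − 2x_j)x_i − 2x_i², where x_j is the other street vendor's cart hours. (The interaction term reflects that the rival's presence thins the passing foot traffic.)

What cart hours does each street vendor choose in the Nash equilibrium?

9.5

Sal's payoff is (57 − 2x_K)x_S − 2x_S².
∂π/∂x_S = 57 − 2x_K − 4x_S = 0, so x_S = 14.25 − 0.5x_K.
By symmetry x_K = x_S; substituting into the reaction function, 1.5x_S = 14.25 and x_S = 9.5.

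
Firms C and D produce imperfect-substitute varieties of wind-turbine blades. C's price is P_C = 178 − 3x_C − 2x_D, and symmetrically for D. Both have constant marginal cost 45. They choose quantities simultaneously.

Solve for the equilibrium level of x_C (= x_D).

16.625

Firm C's profit: π = x_C(178 − 3x_C − 2x_D) − 45x_C.
∂π/∂x_C = 133 − 6x_C − 2x_D = 0 ⇒ x_C = 133/6 − (1/3)x_D.
The game is symmetric, so in equilibrium x_D = x_C: the reaction function gives (4/3)x_C = 133/6, hence x_C = 16.625.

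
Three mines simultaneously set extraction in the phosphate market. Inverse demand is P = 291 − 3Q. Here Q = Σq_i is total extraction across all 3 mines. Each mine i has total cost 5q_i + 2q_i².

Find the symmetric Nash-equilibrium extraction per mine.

17.875

A representative mine's profit is π_i = q_i(291 − 3Q) − 5q_i − 2q_i², with Q = q_i + Σ_{j≠i} q_j.
First-order condition: 286 − 10q_i − 3Σ_{j≠i} q_j = 0.
Imposing symmetry (q_j = q for all j) turns Σ_{j≠i} q_j into 2q, so 286 = 16q and q = 17.875.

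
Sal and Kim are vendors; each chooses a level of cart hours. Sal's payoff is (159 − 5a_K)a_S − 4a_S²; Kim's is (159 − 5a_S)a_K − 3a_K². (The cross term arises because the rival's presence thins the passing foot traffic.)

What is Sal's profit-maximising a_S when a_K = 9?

14.25

Expanding Sal's payoff: 159a_S − 5a_Ka_S − 4a_S².
∂π/∂a_S = 159 − 5a_K − 8a_S = 0, so a_S = 19.875 − 0.625a_K.
At a_K = 9: a_S = 19.875 − 0.625·9 = 14.25.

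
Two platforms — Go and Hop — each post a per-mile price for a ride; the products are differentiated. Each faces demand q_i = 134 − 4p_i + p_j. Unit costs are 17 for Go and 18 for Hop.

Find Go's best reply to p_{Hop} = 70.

Go's profit: π = (p_{Go} − 17)(134 − 4p_{Go} + p_{Hop}).
∂π/∂p_{Go} = 202 − 8p_{Go} + p_{Hop} = 0 ⇒ p_{Go} = 25.25 + 0.125p_{Hop}.
At p_{Hop} = 70: p_{Go} = 25.25 + 0.125·70 = 34.

34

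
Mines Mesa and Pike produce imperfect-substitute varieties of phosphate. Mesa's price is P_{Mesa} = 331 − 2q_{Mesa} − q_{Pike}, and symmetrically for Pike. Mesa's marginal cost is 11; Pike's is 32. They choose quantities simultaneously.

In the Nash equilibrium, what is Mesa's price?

141.8

Mine Mesa's profit: π = q_{Mesa}(331 − 2q_{Mesa} − q_{Pike}) − 11q_{Mesa}.
∂π/∂q_{Mesa} = 320 − 4q_{Mesa} − q_{Pike} = 0 ⇒ q_{Mesa} = 80 − 0.25q_{Pike}.
Similarly q_{Pike} = 74.75 − 0.25q_{Mesa}.
Substituting the second reaction function into the first: q_{Mesa} = 80 − 0.25(74.75 − 0.25q_{Mesa}), which gives 0.9375q_{Mesa} = 61.3125 ⇒ q_{Mesa} = 65.4.
Then q_{Pike} = 74.75 − 0.25·65.4 = 58.4.
P_{Mesa} = 331 − 2·65.4 − 58.4 = 141.8.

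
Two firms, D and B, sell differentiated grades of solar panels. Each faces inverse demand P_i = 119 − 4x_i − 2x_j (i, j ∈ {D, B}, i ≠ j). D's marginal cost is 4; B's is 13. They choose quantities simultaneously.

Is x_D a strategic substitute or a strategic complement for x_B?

Firm D's profit: π = x_D(119 − 4x_D − 2x_B) − 4x_D.
∂π/∂x_D = 115 − 8x_D − 2x_B = 0 ⇒ x_D = 14.375 − 0.25x_B.
The best-response slope dx_D/dx_B = −0.25 < 0: the reaction function is downward-sloping, so the choices are strategic substitutes.

strategic substitutes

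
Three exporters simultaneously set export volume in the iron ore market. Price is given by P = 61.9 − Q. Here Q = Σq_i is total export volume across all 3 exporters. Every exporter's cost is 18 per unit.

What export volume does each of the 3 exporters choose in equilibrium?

A representative exporter's profit is π_i = q_i(61.9 − Q) − 18q_i, with Q = q_i + Σ_{j≠i} q_j.
First-order condition: 43.9 − 2q_i − Σ_{j≠i} q_j = 0.
Imposing symmetry (q_j = q for all j) turns Σ_{j≠i} q_j into 2q, so 43.9 = 4q and q = 10.975.

10.975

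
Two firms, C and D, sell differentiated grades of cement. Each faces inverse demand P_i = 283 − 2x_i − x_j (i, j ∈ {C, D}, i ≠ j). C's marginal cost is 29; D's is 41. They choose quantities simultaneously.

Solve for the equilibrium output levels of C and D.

51.6, 47.6

Firm C's profit: π = x_C(283 − 2x_C − x_D) − 29x_C.
∂π/∂x_C = 254 − 4x_C − x_D = 0 ⇒ x_C = 63.5 − 0.25x_D.
Similarly x_D = 60.5 − 0.25x_C.
Solving the two reaction functions simultaneously: (1 − (−0.25)(−0.25))x_C = 63.5 − 0.25·60.5, so 0.9375x_C = 48.375 and x_C = 51.6.
Then x_D = 60.5 − 0.25·51.6 = 47.6.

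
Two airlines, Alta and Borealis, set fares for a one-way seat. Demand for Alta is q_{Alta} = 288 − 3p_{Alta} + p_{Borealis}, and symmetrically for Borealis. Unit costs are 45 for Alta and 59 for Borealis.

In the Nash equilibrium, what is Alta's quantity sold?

Alta's profit: π = (p_{Alta} − 45)(288 − 3p_{Alta} + p_{Borealis}).
∂π/∂p_{Alta} = 423 − 6p_{Alta} + p_{Borealis} = 0 ⇒ p_{Alta} = 70.5 + (1/6)p_{Borealis}.
Similarly p_{Borealis} = 77.5 + (1/6)p_{Alta}.
Substituting the second reaction function into the first: p_{Alta} = 70.5 + (1/6)(77.5 + (1/6)p_{Alta}), which gives (35/36)p_{Alta} = 1001/12 ⇒ p_{Alta} = 85.8.
Then p_{Borealis} = 77.5 + (1/6)·85.8 = 91.8.
q_{Alta} = 288 − 3·85.8 + 91.8 = 122.4.

122.4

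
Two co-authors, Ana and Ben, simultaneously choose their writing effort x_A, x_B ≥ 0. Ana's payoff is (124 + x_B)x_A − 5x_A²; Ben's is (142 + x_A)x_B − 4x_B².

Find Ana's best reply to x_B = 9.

Expanding Ana's payoff: 124x_A + x_Bx_A − 5x_A².
∂π/∂x_A = 124 + x_B − 10x_A = 0, so x_A = 12.4 + 0.1x_B.
At x_B = 9: x_A = 12.4 + 0.1·9 = 13.3.

13.3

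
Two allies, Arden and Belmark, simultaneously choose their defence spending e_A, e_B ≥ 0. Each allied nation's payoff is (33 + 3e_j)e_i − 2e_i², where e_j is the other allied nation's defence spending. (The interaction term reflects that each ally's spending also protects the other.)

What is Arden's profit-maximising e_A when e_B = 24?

Arden's payoff is (33 + 3e_B)e_A − 2e_A².
∂π/∂e_A = 33 + 3e_B − 4e_A = 0, so e_A = 8.25 + 0.75e_B.
At e_B = 24: e_A = 8.25 + 0.75·24 = 26.25.

26.25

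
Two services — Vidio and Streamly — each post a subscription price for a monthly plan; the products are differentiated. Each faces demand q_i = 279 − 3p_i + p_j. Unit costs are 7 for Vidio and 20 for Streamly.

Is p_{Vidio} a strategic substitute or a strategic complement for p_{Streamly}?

Vidio's profit: π = (p_{Vidio} − 7)(279 − 3p_{Vidio} + p_{Streamly}).
∂π/∂p_{Vidio} = 300 − 6p_{Vidio} + p_{Streamly} = 0 ⇒ p_{Vidio} = 50 + (1/6)p_{Streamly}.
The best-response slope dp_{Vidio}/dp_{Streamly} = 1/6 > 0: the reaction function is upward-sloping, so the choices are strategic complements.

strategic complements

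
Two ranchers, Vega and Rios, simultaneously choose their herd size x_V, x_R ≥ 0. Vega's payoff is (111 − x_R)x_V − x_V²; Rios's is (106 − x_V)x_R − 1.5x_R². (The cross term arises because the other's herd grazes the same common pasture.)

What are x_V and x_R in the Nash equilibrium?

Expanding Vega's payoff: 111x_V − x_Rx_V − x_V².
∂π/∂x_V = 111 − x_R − 2x_V = 0, so x_V = 55.5 − 0.5x_R.
Likewise for Rios: x_R = 106/3 − (1/3)x_V.
Plugging x_R into Vega's best response: x_V = 55.5 − 0.5(106/3 − (1/3)x_V) ⇒ (5/6)x_V = 227/6, so x_V = 45.4.
Then x_R = 106/3 − (1/3)·45.4 = 20.2.

45.4, 20.2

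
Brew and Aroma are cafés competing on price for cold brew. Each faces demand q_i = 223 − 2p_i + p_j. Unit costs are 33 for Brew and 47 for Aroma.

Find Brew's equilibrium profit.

8502.08

Brew's profit: π = (p_{Brew} − 33)(223 − 2p_{Brew} + p_{Aroma}).
∂π/∂p_{Brew} = 289 − 4p_{Brew} + p_{Aroma} = 0 ⇒ p_{Brew} = 72.25 + 0.25p_{Aroma}.
Similarly p_{Aroma} = 79.25 + 0.25p_{Brew}.
Plugging p_{Aroma} into Brew's best response: p_{Brew} = 72.25 + 0.25(79.25 + 0.25p_{Brew}) ⇒ 0.9375p_{Brew} = 92.0625, so p_{Brew} = 98.2.
Then p_{Aroma} = 79.25 + 0.25·98.2 = 103.8.
q_{Brew} = 223 − 2·98.2 + 103.8 = 130.4.
Profit = (98.2 − 33)·130.4 = 8502.08.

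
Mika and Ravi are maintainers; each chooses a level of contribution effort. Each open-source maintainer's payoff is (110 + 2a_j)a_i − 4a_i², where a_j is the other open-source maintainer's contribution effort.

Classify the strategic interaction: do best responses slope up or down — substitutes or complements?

strategic complements

Mika's payoff is (110 + 2a_R)a_M − 4a_M².
∂π/∂a_M = 110 + 2a_R − 8a_M = 0, so a_M = 13.75 + 0.25a_R.
The best-response slope da_M/da_R = 0.25 > 0: the reaction function is upward-sloping, so the choices are strategic complements.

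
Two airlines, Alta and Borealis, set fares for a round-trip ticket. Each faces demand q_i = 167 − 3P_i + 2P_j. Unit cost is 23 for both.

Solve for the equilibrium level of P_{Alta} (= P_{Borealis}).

Alta's profit: π = (P_{Alta} − 23)(167 − 3P_{Alta} + 2P_{Borealis}).
∂π/∂P_{Alta} = 236 − 6P_{Alta} + 2P_{Borealis} = 0 ⇒ P_{Alta} = 118/3 + (1/3)P_{Borealis}.
The game is symmetric, so in equilibrium P_{Borealis} = P_{Alta}: the reaction function gives (2/3)P_{Alta} = 118/3, hence P_{Alta} = 59.

59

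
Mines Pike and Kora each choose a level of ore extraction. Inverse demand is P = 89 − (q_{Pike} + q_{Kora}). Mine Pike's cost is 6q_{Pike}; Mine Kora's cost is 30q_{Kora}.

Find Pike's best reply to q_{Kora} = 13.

Mine Pike's profit: π = q_{Pike}(89 − (q_{Pike} + q_{Kora})) − 6q_{Pike}.
∂π/∂q_{Pike} = 83 − 2q_{Pike} − q_{Kora} = 0, so q_{Pike} = 41.5 − 0.5q_{Kora}.
At q_{Kora} = 13: q_{Pike} = 41.5 − 0.5·13 = 35.

35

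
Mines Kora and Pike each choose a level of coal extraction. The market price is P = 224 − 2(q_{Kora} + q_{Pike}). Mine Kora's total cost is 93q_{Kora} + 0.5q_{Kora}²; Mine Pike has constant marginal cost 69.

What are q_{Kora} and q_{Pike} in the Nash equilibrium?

13.375, 32.0625

Mine Kora's profit: π = q_{Kora}(224 − 2(q_{Kora} + q_{Pike})) − 93q_{Kora} − 0.5q_{Kora}².
∂π/∂q_{Kora} = 131 − 5q_{Kora} − 2q_{Pike} = 0, so q_{Kora} = 26.2 − 0.4q_{Pike}.
For Pike: ∂π/∂q_{Pike} = 155 − 4q_{Pike} − 2q_{Kora} = 0 ⇒ q_{Pike} = 38.75 − 0.5q_{Kora}.
Plugging q_{Pike} into Kora's best response: q_{Kora} = 26.2 − 0.4(38.75 − 0.5q_{Kora}) ⇒ 0.8q_{Kora} = 10.7, so q_{Kora} = 13.375.
Then q_{Pike} = 38.75 − 0.5·13.375 = 32.0625.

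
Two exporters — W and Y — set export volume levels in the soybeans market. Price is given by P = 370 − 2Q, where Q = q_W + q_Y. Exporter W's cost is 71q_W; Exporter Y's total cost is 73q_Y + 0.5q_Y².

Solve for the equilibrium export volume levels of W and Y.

Exporter W's profit: π = q_W(370 − 2(q_W + q_Y)) − 71q_W.
∂π/∂q_W = 299 − 4q_W − 2q_Y = 0, so q_W = 74.75 − 0.5q_Y.
For Y: ∂π/∂q_Y = 297 − 5q_Y − 2q_W = 0 ⇒ q_Y = 59.4 − 0.4q_W.
Solving the two reaction functions simultaneously: (1 − (−0.5)(−0.4))q_W = 74.75 − 0.5·59.4, so 0.8q_W = 45.05 and q_W = 56.3125.
Then q_Y = 59.4 − 0.4·56.3125 = 36.875.

56.3125, 36.875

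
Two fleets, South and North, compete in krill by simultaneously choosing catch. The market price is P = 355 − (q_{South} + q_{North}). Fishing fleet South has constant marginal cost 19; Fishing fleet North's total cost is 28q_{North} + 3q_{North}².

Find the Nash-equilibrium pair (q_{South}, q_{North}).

157.4, 21.2

Fishing fleet South's profit: π = q_{South}(355 − (q_{South} + q_{North})) − 19q_{South}.
∂π/∂q_{South} = 336 − 2q_{South} − q_{North} = 0, so q_{South} = 168 − 0.5q_{North}.
For North: ∂π/∂q_{North} = 327 − 8q_{North} − q_{South} = 0 ⇒ q_{North} = 40.875 − 0.125q_{South}.
Substituting the second reaction function into the first: q_{South} = 168 − 0.5(40.875 − 0.125q_{South}), which gives 0.9375q_{South} = 147.5625 ⇒ q_{South} = 157.4.
Then q_{North} = 40.875 − 0.125·157.4 = 21.2.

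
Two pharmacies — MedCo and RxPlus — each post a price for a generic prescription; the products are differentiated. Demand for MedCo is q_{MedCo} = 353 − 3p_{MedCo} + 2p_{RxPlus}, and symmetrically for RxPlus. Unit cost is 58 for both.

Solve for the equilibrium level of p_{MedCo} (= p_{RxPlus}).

131.75

MedCo's profit: π = (p_{MedCo} − 58)(353 − 3p_{MedCo} + 2p_{RxPlus}).
∂π/∂p_{MedCo} = 527 − 6p_{MedCo} + 2p_{RxPlus} = 0 ⇒ p_{MedCo} = 527/6 + (1/3)p_{RxPlus}.
The game is symmetric, so in equilibrium p_{RxPlus} = p_{MedCo}: the reaction function gives (2/3)p_{MedCo} = 527/6, hence p_{MedCo} = 131.75.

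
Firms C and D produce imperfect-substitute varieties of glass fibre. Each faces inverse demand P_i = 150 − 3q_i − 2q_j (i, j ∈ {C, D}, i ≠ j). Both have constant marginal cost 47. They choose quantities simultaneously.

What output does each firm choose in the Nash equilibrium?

Firm C's profit: π = q_C(150 − 3q_C − 2q_D) − 47q_C.
∂π/∂q_C = 103 − 6q_C − 2q_D = 0 ⇒ q_C = 103/6 − (1/3)q_D.
The game is symmetric, so in equilibrium q_D = q_C: the reaction function gives (4/3)q_C = 103/6, hence q_C = 12.875.

12.875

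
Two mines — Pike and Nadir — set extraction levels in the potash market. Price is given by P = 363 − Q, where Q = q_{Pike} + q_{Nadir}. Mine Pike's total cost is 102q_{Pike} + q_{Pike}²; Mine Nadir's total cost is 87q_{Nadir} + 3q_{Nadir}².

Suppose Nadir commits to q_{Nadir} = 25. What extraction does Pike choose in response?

Mine Pike's profit: π = q_{Pike}(363 − (q_{Pike} + q_{Nadir})) − 102q_{Pike} − q_{Pike}².
∂π/∂q_{Pike} = 261 − 4q_{Pike} − q_{Nadir} = 0, so q_{Pike} = 65.25 − 0.25q_{Nadir}.
At q_{Nadir} = 25: q_{Pike} = 65.25 − 0.25·25 = 59.

59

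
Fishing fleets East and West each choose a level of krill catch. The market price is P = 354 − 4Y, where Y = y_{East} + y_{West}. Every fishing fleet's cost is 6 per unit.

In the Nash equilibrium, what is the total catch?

58

Fishing fleet East's profit: π = y_{East}(354 − 4(y_{East} + y_{West})) − 6y_{East}.
∂π/∂y_{East} = 348 − 8y_{East} − 4y_{West} = 0, so y_{East} = 43.5 − 0.5y_{West}.
The game is symmetric, so in equilibrium y_{West} = y_{East}: the reaction function gives 1.5y_{East} = 43.5, hence y_{East} = 29.
Total catch: 29 + 29 = 58.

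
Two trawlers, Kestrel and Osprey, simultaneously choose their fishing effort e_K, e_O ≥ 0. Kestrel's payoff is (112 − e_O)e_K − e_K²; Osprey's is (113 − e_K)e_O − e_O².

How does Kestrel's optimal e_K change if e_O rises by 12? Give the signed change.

Expanding Kestrel's payoff: 112e_K − e_Oe_K − e_K².
∂π/∂e_K = 112 − e_O − 2e_K = 0, so e_K = 56 − 0.5e_O.
The reaction-function slope is −0.5, so a 12-unit rise in e_O moves e_K by −0.5 × 12 = −6. Kestrel's best response falls — the actions are strategic substitutes.

-6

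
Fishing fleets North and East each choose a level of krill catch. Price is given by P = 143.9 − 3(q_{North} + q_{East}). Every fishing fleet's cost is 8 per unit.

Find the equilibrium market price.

Fishing fleet North's profit: π = q_{North}(143.9 − 3(q_{North} + q_{East})) − 8q_{North}.
∂π/∂q_{North} = 135.9 − 6q_{North} − 3q_{East} = 0, so q_{North} = 22.65 − 0.5q_{East}.
The game is symmetric, so in equilibrium q_{East} = q_{North}: the reaction function gives 1.5q_{North} = 22.65, hence q_{North} = 15.1.
Equilibrium price: P = 143.9 − 3·30.2 = 53.3.

53.3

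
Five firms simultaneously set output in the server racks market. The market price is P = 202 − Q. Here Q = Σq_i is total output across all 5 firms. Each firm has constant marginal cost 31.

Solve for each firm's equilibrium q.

28.5

A representative firm's profit is π_i = q_i(202 − Q) − 31q_i, with Q = q_i + Σ_{j≠i} q_j.
First-order condition: 171 − 2q_i − Σ_{j≠i} q_j = 0.
Imposing symmetry (q_j = q for all j) turns Σ_{j≠i} q_j into 4q, so 171 = 6q and q = 28.5.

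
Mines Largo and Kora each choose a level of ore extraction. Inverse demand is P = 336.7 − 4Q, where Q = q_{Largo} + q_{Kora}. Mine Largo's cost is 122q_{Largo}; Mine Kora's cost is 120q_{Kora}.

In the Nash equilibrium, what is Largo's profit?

Mine Largo's profit: π = q_{Largo}(336.7 − 4(q_{Largo} + q_{Kora})) − 122q_{Largo}.
∂π/∂q_{Largo} = 214.7 − 8q_{Largo} − 4q_{Kora} = 0, so q_{Largo} = 26.8375 − 0.5q_{Kora}.
By the same steps for Kora: q_{Kora} = 27.0875 − 0.5q_{Largo}.
Solving the two reaction functions simultaneously: (1 − (−0.5)(−0.5))q_{Largo} = 26.8375 − 0.5·27.0875, so 0.75q_{Largo} = 2127/160 and q_{Largo} = 17.725.
Then q_{Kora} = 27.0875 − 0.5·17.725 = 18.225.
Price P = 336.7 − 4·35.95 = 192.9.
Largo's profit: (192.9 − 122)·17.725 = 1256.7025.

1256.7025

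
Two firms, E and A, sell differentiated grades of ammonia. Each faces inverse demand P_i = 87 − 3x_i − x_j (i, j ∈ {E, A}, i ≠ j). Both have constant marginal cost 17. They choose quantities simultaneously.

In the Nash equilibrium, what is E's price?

47

Firm E's profit: π = x_E(87 − 3x_E − x_A) − 17x_E.
∂π/∂x_E = 70 − 6x_E − x_A = 0 ⇒ x_E = 35/3 − (1/6)x_A.
The game is symmetric, so in equilibrium x_A = x_E: the reaction function gives (7/6)x_E = 35/3, hence x_E = 10.
P_E = 87 − 3·10 − 10 = 47.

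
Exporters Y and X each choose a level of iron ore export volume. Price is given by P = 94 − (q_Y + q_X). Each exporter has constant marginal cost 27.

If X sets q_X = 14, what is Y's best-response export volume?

26.5

Exporter Y's profit: π = q_Y(94 − (q_Y + q_X)) − 27q_Y.
∂π/∂q_Y = 67 − 2q_Y − q_X = 0, so q_Y = 33.5 − 0.5q_X.
At q_X = 14: q_Y = 33.5 − 0.5·14 = 26.5.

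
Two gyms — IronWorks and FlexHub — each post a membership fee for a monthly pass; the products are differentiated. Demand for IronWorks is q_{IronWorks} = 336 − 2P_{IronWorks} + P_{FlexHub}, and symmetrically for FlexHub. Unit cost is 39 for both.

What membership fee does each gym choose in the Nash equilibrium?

138

IronWorks's profit: π = (P_{IronWorks} − 39)(336 − 2P_{IronWorks} + P_{FlexHub}).
∂π/∂P_{IronWorks} = 414 − 4P_{IronWorks} + P_{FlexHub} = 0 ⇒ P_{IronWorks} = 103.5 + 0.25P_{FlexHub}.
By symmetry P_{FlexHub} = P_{IronWorks}; substituting into the reaction function, 0.75P_{IronWorks} = 103.5 and P_{IronWorks} = 138.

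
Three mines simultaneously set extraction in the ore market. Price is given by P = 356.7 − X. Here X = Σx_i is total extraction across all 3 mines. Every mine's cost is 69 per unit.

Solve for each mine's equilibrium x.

A representative mine's profit is π_i = x_i(356.7 − X) − 69x_i, with X = x_i + Σ_{j≠i} x_j.
First-order condition: 287.7 − 2x_i − Σ_{j≠i} x_j = 0.
Imposing symmetry (x_j = x for all j) turns Σ_{j≠i} x_j into 2x, so 287.7 = 4x and x = 71.925.

71.925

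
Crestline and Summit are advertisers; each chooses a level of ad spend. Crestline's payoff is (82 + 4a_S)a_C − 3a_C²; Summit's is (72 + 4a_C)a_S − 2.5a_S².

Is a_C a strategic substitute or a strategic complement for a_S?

Expanding Crestline's payoff: 82a_C + 4a_Sa_C − 3a_C².
∂π/∂a_C = 82 + 4a_S − 6a_C = 0, so a_C = 41/3 + (2/3)a_S.
The best-response slope da_C/da_S = 2/3 > 0: the reaction function is upward-sloping, so the choices are strategic complements.

strategic complements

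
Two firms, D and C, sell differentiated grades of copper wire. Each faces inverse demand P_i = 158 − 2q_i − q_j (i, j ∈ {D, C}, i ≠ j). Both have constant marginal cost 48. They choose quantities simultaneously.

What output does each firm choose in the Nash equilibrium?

Firm D's profit: π = q_D(158 − 2q_D − q_C) − 48q_D.
∂π/∂q_D = 110 − 4q_D − q_C = 0 ⇒ q_D = 27.5 − 0.25q_C.
Setting q_D = q_C in the reaction function: q_D = 27.5 − 0.25q_D, so q_D = 27.5 / 1.25 = 22.

22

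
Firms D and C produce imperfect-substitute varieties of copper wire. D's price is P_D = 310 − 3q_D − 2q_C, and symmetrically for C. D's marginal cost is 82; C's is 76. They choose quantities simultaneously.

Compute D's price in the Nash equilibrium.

Firm D's profit: π = q_D(310 − 3q_D − 2q_C) − 82q_D.
∂π/∂q_D = 228 − 6q_D − 2q_C = 0 ⇒ q_D = 38 − (1/3)q_C.
Similarly q_C = 39 − (1/3)q_D.
Solving the two reaction functions simultaneously: (1 − (−1/3)(−1/3))q_D = 38 − (1/3)·39, so (8/9)q_D = 25 and q_D = 28.125.
Then q_C = 39 − (1/3)·28.125 = 29.625.
P_D = 310 − 3·28.125 − 2·29.625 = 166.375.

166.375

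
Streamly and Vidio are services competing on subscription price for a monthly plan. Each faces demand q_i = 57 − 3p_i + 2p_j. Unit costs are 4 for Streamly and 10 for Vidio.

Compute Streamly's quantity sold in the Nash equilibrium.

Streamly's profit: π = (p_{Streamly} − 4)(57 − 3p_{Streamly} + 2p_{Vidio}).
∂π/∂p_{Streamly} = 69 − 6p_{Streamly} + 2p_{Vidio} = 0 ⇒ p_{Streamly} = 11.5 + (1/3)p_{Vidio}.
Similarly p_{Vidio} = 14.5 + (1/3)p_{Streamly}.
Plugging p_{Vidio} into Streamly's best response: p_{Streamly} = 11.5 + (1/3)(14.5 + (1/3)p_{Streamly}) ⇒ (8/9)p_{Streamly} = 49/3, so p_{Streamly} = 18.375.
Then p_{Vidio} = 14.5 + (1/3)·18.375 = 20.625.
q_{Streamly} = 57 − 3·18.375 + 2·20.625 = 43.125.

43.125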